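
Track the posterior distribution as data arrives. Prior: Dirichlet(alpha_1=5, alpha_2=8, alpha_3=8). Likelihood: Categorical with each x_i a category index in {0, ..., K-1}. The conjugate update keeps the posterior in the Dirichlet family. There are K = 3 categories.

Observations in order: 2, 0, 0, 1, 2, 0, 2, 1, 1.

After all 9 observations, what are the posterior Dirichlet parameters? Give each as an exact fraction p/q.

obs 1: x=2 → posterior Dirichlet(5, 8, 9)
obs 2: x=0 → posterior Dirichlet(6, 8, 9)
obs 3: x=0 → posterior Dirichlet(7, 8, 9)
obs 4: x=1 → posterior Dirichlet(7, 9, 9)
obs 5: x=2 → posterior Dirichlet(7, 9, 10)
obs 6: x=0 → posterior Dirichlet(8, 9, 10)
obs 7: x=2 → posterior Dirichlet(8, 9, 11)
obs 8: x=1 → posterior Dirichlet(8, 10, 11)
obs 9: x=1 → posterior Dirichlet(8, 11, 11)

alpha_1=8, alpha_2=11, alpha_3=11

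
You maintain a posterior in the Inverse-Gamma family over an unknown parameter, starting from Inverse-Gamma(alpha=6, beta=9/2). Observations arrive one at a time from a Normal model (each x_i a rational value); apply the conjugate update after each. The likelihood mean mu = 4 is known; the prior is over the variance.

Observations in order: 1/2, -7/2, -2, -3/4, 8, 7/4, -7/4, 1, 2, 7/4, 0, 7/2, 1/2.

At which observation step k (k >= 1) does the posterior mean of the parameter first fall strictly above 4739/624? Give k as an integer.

k = 3

obs 1: x=1/2 → posterior Inverse-Gamma(13/2, 85/8)
obs 2: x=-7/2 → posterior Inverse-Gamma(7, 155/4)
obs 3: x=-2 → posterior Inverse-Gamma(15/2, 227/4)
obs 4: x=-3/4 → posterior Inverse-Gamma(8, 2177/32)
obs 5: x=8 → posterior Inverse-Gamma(17/2, 2433/32)
obs 6: x=7/4 → posterior Inverse-Gamma(9, 1257/16)
obs 7: x=-7/4 → posterior Inverse-Gamma(19/2, 3043/32)
obs 8: x=1 → posterior Inverse-Gamma(10, 3187/32)
obs 9: x=2 → posterior Inverse-Gamma(21/2, 3251/32)
obs 10: x=7/4 → posterior Inverse-Gamma(11, 833/8)
obs 11: x=0 → posterior Inverse-Gamma(23/2, 897/8)
obs 12: x=7/2 → posterior Inverse-Gamma(12, 449/4)
obs 13: x=1/2 → posterior Inverse-Gamma(25/2, 947/8)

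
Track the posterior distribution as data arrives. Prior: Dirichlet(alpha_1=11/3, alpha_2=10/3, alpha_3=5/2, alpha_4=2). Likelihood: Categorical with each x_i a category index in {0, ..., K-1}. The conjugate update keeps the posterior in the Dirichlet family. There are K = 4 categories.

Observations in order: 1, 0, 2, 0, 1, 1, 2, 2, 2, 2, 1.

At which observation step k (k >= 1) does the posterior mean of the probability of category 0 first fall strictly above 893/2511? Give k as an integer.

k = 4

obs 1: x=1 → posterior Dirichlet(11/3, 13/3, 5/2, 2)
obs 2: x=0 → posterior Dirichlet(14/3, 13/3, 5/2, 2)
obs 3: x=2 → posterior Dirichlet(14/3, 13/3, 7/2, 2)
obs 4: x=0 → posterior Dirichlet(17/3, 13/3, 7/2, 2)
obs 5: x=1 → posterior Dirichlet(17/3, 16/3, 7/2, 2)
obs 6: x=1 → posterior Dirichlet(17/3, 19/3, 7/2, 2)
obs 7: x=2 → posterior Dirichlet(17/3, 19/3, 9/2, 2)
obs 8: x=2 → posterior Dirichlet(17/3, 19/3, 11/2, 2)
obs 9: x=2 → posterior Dirichlet(17/3, 19/3, 13/2, 2)
obs 10: x=2 → posterior Dirichlet(17/3, 19/3, 15/2, 2)
obs 11: x=1 → posterior Dirichlet(17/3, 22/3, 15/2, 2)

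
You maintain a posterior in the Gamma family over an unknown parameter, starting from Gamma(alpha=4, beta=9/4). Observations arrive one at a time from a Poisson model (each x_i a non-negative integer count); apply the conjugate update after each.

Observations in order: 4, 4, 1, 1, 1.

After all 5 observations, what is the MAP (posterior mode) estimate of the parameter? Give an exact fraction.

56/29

obs 1: x=4 → posterior Gamma(8, 13/4)
obs 2: x=4 → posterior Gamma(12, 17/4)
obs 3: x=1 → posterior Gamma(13, 21/4)
obs 4: x=1 → posterior Gamma(14, 25/4)
obs 5: x=1 → posterior Gamma(15, 29/4)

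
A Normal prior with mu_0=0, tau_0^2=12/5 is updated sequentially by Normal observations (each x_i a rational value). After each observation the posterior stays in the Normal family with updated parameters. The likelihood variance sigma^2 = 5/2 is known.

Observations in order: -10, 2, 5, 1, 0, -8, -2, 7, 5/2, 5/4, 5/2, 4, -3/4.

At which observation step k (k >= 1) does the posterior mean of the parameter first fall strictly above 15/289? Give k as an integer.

k = 11

obs 1: x=-10 → posterior Normal(-240/49, 60/49)
obs 2: x=2 → posterior Normal(-192/73, 60/73)
obs 3: x=5 → posterior Normal(-72/97, 60/97)
obs 4: x=1 → posterior Normal(-48/121, 60/121)
obs 5: x=0 → posterior Normal(-48/145, 12/29)
obs 6: x=-8 → posterior Normal(-240/169, 60/169)
obs 7: x=-2 → posterior Normal(-288/193, 60/193)
obs 8: x=7 → posterior Normal(-120/217, 60/217)
obs 9: x=5/2 → posterior Normal(-60/241, 60/241)
obs 10: x=5/4 → posterior Normal(-6/53, 12/53)
obs 11: x=5/2 → posterior Normal(30/289, 60/289)
obs 12: x=4 → posterior Normal(126/313, 60/313)
obs 13: x=-3/4 → posterior Normal(108/337, 60/337)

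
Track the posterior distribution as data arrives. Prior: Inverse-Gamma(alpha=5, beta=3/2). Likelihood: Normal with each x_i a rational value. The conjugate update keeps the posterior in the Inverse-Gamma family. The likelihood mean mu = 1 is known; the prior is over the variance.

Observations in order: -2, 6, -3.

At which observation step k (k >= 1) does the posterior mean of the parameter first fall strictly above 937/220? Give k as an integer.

k = 3

obs 1: x=-2 → posterior Inverse-Gamma(11/2, 6)
obs 2: x=6 → posterior Inverse-Gamma(6, 37/2)
obs 3: x=-3 → posterior Inverse-Gamma(13/2, 53/2)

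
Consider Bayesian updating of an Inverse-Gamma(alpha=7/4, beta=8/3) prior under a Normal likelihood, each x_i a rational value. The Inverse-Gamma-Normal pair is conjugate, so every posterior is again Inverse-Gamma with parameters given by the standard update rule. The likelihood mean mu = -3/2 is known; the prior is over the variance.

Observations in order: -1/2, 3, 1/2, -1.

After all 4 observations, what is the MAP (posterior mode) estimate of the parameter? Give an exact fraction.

obs 1: x=-1/2 → posterior Inverse-Gamma(9/4, 19/6)
obs 2: x=3 → posterior Inverse-Gamma(11/4, 319/24)
obs 3: x=1/2 → posterior Inverse-Gamma(13/4, 367/24)
obs 4: x=-1 → posterior Inverse-Gamma(15/4, 185/12)

185/57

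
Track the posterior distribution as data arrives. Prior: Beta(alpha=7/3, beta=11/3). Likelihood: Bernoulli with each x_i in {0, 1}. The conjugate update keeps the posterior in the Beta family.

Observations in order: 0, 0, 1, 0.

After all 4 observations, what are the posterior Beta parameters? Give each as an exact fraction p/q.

obs 1: x=0 → posterior Beta(7/3, 14/3)
obs 2: x=0 → posterior Beta(7/3, 17/3)
obs 3: x=1 → posterior Beta(10/3, 17/3)
obs 4: x=0 → posterior Beta(10/3, 20/3)

alpha=10/3, beta=20/3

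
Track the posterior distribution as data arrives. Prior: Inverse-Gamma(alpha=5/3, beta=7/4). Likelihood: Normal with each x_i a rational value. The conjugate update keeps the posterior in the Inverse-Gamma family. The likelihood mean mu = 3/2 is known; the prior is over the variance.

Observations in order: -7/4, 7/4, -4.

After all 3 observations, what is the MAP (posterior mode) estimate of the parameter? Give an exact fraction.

213/40

obs 1: x=-7/4 → posterior Inverse-Gamma(13/6, 225/32)
obs 2: x=7/4 → posterior Inverse-Gamma(8/3, 113/16)
obs 3: x=-4 → posterior Inverse-Gamma(19/6, 355/16)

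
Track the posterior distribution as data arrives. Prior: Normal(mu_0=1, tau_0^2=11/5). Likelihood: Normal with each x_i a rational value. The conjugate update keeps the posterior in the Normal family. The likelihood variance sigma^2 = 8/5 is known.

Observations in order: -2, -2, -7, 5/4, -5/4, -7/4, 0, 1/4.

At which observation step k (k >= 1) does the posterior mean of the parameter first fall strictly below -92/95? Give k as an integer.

obs 1: x=-2 → posterior Normal(-14/19, 88/95)
obs 2: x=-2 → posterior Normal(-6/5, 44/75)
obs 3: x=-7 → posterior Normal(-113/41, 88/205)
obs 4: x=5/4 → posterior Normal(-397/208, 22/65)
obs 5: x=-5/4 → posterior Normal(-113/63, 88/315)
obs 6: x=-7/4 → posterior Normal(-529/296, 44/185)
obs 7: x=0 → posterior Normal(-529/340, 88/425)
obs 8: x=1/4 → posterior Normal(-259/192, 11/60)

k = 2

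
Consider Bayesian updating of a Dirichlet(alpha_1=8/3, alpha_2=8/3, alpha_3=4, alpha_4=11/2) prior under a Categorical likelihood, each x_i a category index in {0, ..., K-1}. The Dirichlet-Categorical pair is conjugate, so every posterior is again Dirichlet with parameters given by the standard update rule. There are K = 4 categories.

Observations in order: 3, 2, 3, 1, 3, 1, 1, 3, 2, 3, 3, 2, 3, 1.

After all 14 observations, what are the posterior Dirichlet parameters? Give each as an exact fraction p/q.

obs 1: x=3 → posterior Dirichlet(8/3, 8/3, 4, 13/2)
obs 2: x=2 → posterior Dirichlet(8/3, 8/3, 5, 13/2)
obs 3: x=3 → posterior Dirichlet(8/3, 8/3, 5, 15/2)
obs 4: x=1 → posterior Dirichlet(8/3, 11/3, 5, 15/2)
obs 5: x=3 → posterior Dirichlet(8/3, 11/3, 5, 17/2)
obs 6: x=1 → posterior Dirichlet(8/3, 14/3, 5, 17/2)
obs 7: x=1 → posterior Dirichlet(8/3, 17/3, 5, 17/2)
obs 8: x=3 → posterior Dirichlet(8/3, 17/3, 5, 19/2)
obs 9: x=2 → posterior Dirichlet(8/3, 17/3, 6, 19/2)
obs 10: x=3 → posterior Dirichlet(8/3, 17/3, 6, 21/2)
obs 11: x=3 → posterior Dirichlet(8/3, 17/3, 6, 23/2)
obs 12: x=2 → posterior Dirichlet(8/3, 17/3, 7, 23/2)
obs 13: x=3 → posterior Dirichlet(8/3, 17/3, 7, 25/2)
obs 14: x=1 → posterior Dirichlet(8/3, 20/3, 7, 25/2)

alpha_1=8/3, alpha_2=20/3, alpha_3=7, alpha_4=25/2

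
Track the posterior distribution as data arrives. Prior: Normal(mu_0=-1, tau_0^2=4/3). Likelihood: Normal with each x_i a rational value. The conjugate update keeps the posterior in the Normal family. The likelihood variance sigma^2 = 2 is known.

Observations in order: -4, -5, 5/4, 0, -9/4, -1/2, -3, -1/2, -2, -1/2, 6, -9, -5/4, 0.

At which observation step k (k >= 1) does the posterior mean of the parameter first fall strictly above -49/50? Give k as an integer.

k = 11

obs 1: x=-4 → posterior Normal(-11/5, 4/5)
obs 2: x=-5 → posterior Normal(-3, 4/7)
obs 3: x=5/4 → posterior Normal(-37/18, 4/9)
obs 4: x=0 → posterior Normal(-37/22, 4/11)
obs 5: x=-9/4 → posterior Normal(-23/13, 4/13)
obs 6: x=-1/2 → posterior Normal(-8/5, 4/15)
obs 7: x=-3 → posterior Normal(-30/17, 4/17)
obs 8: x=-1/2 → posterior Normal(-31/19, 4/19)
obs 9: x=-2 → posterior Normal(-5/3, 4/21)
obs 10: x=-1/2 → posterior Normal(-36/23, 4/23)
obs 11: x=6 → posterior Normal(-24/25, 4/25)
obs 12: x=-9 → posterior Normal(-14/9, 4/27)
obs 13: x=-5/4 → posterior Normal(-89/58, 4/29)
obs 14: x=0 → posterior Normal(-89/62, 4/31)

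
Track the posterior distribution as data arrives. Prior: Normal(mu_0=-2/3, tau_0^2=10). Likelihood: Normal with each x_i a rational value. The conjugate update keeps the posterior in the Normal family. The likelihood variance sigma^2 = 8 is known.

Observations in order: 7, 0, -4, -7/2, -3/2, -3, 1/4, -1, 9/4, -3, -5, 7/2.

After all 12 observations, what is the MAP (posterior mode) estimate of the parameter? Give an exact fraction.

-2/3

obs 1: x=7 → posterior Normal(97/27, 40/9)
obs 2: x=0 → posterior Normal(97/42, 20/7)
obs 3: x=-4 → posterior Normal(37/57, 40/19)
obs 4: x=-7/2 → posterior Normal(-31/144, 5/3)
obs 5: x=-3/2 → posterior Normal(-38/87, 40/29)
obs 6: x=-3 → posterior Normal(-83/102, 20/17)
obs 7: x=1/4 → posterior Normal(-317/468, 40/39)
obs 8: x=-1 → posterior Normal(-377/528, 10/11)
obs 9: x=9/4 → posterior Normal(-121/294, 40/49)
obs 10: x=-3 → posterior Normal(-211/324, 20/27)
obs 11: x=-5 → posterior Normal(-361/354, 40/59)
obs 12: x=7/2 → posterior Normal(-2/3, 5/8)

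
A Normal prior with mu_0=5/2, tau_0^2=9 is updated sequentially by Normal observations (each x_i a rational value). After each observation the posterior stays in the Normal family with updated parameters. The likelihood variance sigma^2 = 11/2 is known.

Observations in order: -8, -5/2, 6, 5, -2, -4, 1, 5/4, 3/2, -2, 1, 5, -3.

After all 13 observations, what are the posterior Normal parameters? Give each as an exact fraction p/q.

mu_0=2/35, tau_0^2=99/245

obs 1: x=-8 → posterior Normal(-233/58, 99/29)
obs 2: x=-5/2 → posterior Normal(-323/94, 99/47)
obs 3: x=6 → posterior Normal(-107/130, 99/65)
obs 4: x=5 → posterior Normal(73/166, 99/83)
obs 5: x=-2 → posterior Normal(1/202, 99/101)
obs 6: x=-4 → posterior Normal(-143/238, 99/119)
obs 7: x=1 → posterior Normal(-107/274, 99/137)
obs 8: x=5/4 → posterior Normal(-1/5, 99/155)
obs 9: x=3/2 → posterior Normal(-4/173, 99/173)
obs 10: x=-2 → posterior Normal(-40/191, 99/191)
obs 11: x=1 → posterior Normal(-2/19, 9/19)
obs 12: x=5 → posterior Normal(68/227, 99/227)
obs 13: x=-3 → posterior Normal(2/35, 99/245)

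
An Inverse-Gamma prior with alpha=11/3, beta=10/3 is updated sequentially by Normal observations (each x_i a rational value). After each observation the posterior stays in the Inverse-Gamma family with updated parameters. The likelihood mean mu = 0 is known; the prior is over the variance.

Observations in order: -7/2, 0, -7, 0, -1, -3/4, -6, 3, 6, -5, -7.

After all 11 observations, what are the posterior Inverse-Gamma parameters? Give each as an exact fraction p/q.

alpha=55/6, beta=10775/96

obs 1: x=-7/2 → posterior Inverse-Gamma(25/6, 227/24)
obs 2: x=0 → posterior Inverse-Gamma(14/3, 227/24)
obs 3: x=-7 → posterior Inverse-Gamma(31/6, 815/24)
obs 4: x=0 → posterior Inverse-Gamma(17/3, 815/24)
obs 5: x=-1 → posterior Inverse-Gamma(37/6, 827/24)
obs 6: x=-3/4 → posterior Inverse-Gamma(20/3, 3335/96)
obs 7: x=-6 → posterior Inverse-Gamma(43/6, 5063/96)
obs 8: x=3 → posterior Inverse-Gamma(23/3, 5495/96)
obs 9: x=6 → posterior Inverse-Gamma(49/6, 7223/96)
obs 10: x=-5 → posterior Inverse-Gamma(26/3, 8423/96)
obs 11: x=-7 → posterior Inverse-Gamma(55/6, 10775/96)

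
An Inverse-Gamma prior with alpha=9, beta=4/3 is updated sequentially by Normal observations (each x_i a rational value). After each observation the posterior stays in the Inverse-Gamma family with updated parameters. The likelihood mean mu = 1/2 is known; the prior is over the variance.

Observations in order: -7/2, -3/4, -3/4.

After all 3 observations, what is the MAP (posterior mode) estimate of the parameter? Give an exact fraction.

523/552

obs 1: x=-7/2 → posterior Inverse-Gamma(19/2, 28/3)
obs 2: x=-3/4 → posterior Inverse-Gamma(10, 971/96)
obs 3: x=-3/4 → posterior Inverse-Gamma(21/2, 523/48)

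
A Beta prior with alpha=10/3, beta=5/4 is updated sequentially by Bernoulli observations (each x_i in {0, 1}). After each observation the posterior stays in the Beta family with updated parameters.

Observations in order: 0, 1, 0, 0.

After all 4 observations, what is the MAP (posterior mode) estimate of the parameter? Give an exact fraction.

obs 1: x=0 → posterior Beta(10/3, 9/4)
obs 2: x=1 → posterior Beta(13/3, 9/4)
obs 3: x=0 → posterior Beta(13/3, 13/4)
obs 4: x=0 → posterior Beta(13/3, 17/4)

40/79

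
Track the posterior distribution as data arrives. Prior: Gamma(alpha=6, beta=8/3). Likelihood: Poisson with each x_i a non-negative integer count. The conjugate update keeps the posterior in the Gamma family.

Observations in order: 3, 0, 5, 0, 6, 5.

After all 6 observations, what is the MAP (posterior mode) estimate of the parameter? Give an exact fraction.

36/13

obs 1: x=3 → posterior Gamma(9, 11/3)
obs 2: x=0 → posterior Gamma(9, 14/3)
obs 3: x=5 → posterior Gamma(14, 17/3)
obs 4: x=0 → posterior Gamma(14, 20/3)
obs 5: x=6 → posterior Gamma(20, 23/3)
obs 6: x=5 → posterior Gamma(25, 26/3)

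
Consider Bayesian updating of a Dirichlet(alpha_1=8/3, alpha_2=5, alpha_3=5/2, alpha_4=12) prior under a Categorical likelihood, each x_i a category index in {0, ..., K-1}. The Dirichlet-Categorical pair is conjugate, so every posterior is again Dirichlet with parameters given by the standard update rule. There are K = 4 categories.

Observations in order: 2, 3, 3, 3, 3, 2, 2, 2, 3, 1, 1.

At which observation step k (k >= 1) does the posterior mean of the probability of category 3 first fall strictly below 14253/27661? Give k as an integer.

k = 11

obs 1: x=2 → posterior Dirichlet(8/3, 5, 7/2, 12)
obs 2: x=3 → posterior Dirichlet(8/3, 5, 7/2, 13)
obs 3: x=3 → posterior Dirichlet(8/3, 5, 7/2, 14)
obs 4: x=3 → posterior Dirichlet(8/3, 5, 7/2, 15)
obs 5: x=3 → posterior Dirichlet(8/3, 5, 7/2, 16)
obs 6: x=2 → posterior Dirichlet(8/3, 5, 9/2, 16)
obs 7: x=2 → posterior Dirichlet(8/3, 5, 11/2, 16)
obs 8: x=2 → posterior Dirichlet(8/3, 5, 13/2, 16)
obs 9: x=3 → posterior Dirichlet(8/3, 5, 13/2, 17)
obs 10: x=1 → posterior Dirichlet(8/3, 6, 13/2, 17)
obs 11: x=1 → posterior Dirichlet(8/3, 7, 13/2, 17)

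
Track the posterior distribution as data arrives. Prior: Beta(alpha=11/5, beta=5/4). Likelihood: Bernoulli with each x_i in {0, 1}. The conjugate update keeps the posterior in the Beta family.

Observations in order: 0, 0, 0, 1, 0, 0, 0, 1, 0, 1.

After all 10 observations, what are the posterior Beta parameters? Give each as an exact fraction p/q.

obs 1: x=0 → posterior Beta(11/5, 9/4)
obs 2: x=0 → posterior Beta(11/5, 13/4)
obs 3: x=0 → posterior Beta(11/5, 17/4)
obs 4: x=1 → posterior Beta(16/5, 17/4)
obs 5: x=0 → posterior Beta(16/5, 21/4)
obs 6: x=0 → posterior Beta(16/5, 25/4)
obs 7: x=0 → posterior Beta(16/5, 29/4)
obs 8: x=1 → posterior Beta(21/5, 29/4)
obs 9: x=0 → posterior Beta(21/5, 33/4)
obs 10: x=1 → posterior Beta(26/5, 33/4)

alpha=26/5, beta=33/4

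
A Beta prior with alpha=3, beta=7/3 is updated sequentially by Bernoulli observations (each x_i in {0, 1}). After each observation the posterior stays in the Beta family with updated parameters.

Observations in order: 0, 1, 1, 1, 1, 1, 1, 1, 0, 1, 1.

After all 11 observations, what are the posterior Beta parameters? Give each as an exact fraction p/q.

alpha=12, beta=13/3

obs 1: x=0 → posterior Beta(3, 10/3)
obs 2: x=1 → posterior Beta(4, 10/3)
obs 3: x=1 → posterior Beta(5, 10/3)
obs 4: x=1 → posterior Beta(6, 10/3)
obs 5: x=1 → posterior Beta(7, 10/3)
obs 6: x=1 → posterior Beta(8, 10/3)
obs 7: x=1 → posterior Beta(9, 10/3)
obs 8: x=1 → posterior Beta(10, 10/3)
obs 9: x=0 → posterior Beta(10, 13/3)
obs 10: x=1 → posterior Beta(11, 13/3)
obs 11: x=1 → posterior Beta(12, 13/3)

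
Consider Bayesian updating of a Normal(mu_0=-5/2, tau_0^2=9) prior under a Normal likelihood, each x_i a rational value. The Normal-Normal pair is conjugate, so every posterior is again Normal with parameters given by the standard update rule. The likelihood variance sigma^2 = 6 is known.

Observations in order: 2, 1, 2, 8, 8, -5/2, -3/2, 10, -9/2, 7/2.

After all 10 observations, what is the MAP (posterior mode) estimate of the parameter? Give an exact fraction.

73/32

obs 1: x=2 → posterior Normal(1/5, 18/5)
obs 2: x=1 → posterior Normal(1/2, 9/4)
obs 3: x=2 → posterior Normal(10/11, 18/11)
obs 4: x=8 → posterior Normal(17/7, 9/7)
obs 5: x=8 → posterior Normal(58/17, 18/17)
obs 6: x=-5/2 → posterior Normal(101/40, 9/10)
obs 7: x=-3/2 → posterior Normal(2, 18/23)
obs 8: x=10 → posterior Normal(38/13, 9/13)
obs 9: x=-9/2 → posterior Normal(125/58, 18/29)
obs 10: x=7/2 → posterior Normal(73/32, 9/16)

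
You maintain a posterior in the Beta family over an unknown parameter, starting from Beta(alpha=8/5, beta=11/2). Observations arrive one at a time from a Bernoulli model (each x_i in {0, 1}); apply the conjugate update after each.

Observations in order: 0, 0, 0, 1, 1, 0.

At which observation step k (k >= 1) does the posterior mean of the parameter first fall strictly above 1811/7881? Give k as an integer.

obs 1: x=0 → posterior Beta(8/5, 13/2)
obs 2: x=0 → posterior Beta(8/5, 15/2)
obs 3: x=0 → posterior Beta(8/5, 17/2)
obs 4: x=1 → posterior Beta(13/5, 17/2)
obs 5: x=1 → posterior Beta(18/5, 17/2)
obs 6: x=0 → posterior Beta(18/5, 19/2)

k = 4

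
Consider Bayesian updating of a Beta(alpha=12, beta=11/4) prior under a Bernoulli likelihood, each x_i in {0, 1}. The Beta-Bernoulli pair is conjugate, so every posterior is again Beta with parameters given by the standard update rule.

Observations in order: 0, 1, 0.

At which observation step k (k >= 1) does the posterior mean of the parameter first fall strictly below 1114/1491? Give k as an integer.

k = 3

obs 1: x=0 → posterior Beta(12, 15/4)
obs 2: x=1 → posterior Beta(13, 15/4)
obs 3: x=0 → posterior Beta(13, 19/4)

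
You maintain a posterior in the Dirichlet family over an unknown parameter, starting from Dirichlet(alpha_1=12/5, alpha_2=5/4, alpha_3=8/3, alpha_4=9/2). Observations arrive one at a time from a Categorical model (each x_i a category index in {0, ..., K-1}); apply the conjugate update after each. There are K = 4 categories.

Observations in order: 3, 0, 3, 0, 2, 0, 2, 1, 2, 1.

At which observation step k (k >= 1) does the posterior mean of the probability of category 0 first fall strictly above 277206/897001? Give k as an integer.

obs 1: x=3 → posterior Dirichlet(12/5, 5/4, 8/3, 11/2)
obs 2: x=0 → posterior Dirichlet(17/5, 5/4, 8/3, 11/2)
obs 3: x=3 → posterior Dirichlet(17/5, 5/4, 8/3, 13/2)
obs 4: x=0 → posterior Dirichlet(22/5, 5/4, 8/3, 13/2)
obs 5: x=2 → posterior Dirichlet(22/5, 5/4, 11/3, 13/2)
obs 6: x=0 → posterior Dirichlet(27/5, 5/4, 11/3, 13/2)
obs 7: x=2 → posterior Dirichlet(27/5, 5/4, 14/3, 13/2)
obs 8: x=1 → posterior Dirichlet(27/5, 9/4, 14/3, 13/2)
obs 9: x=2 → posterior Dirichlet(27/5, 9/4, 17/3, 13/2)
obs 10: x=1 → posterior Dirichlet(27/5, 13/4, 17/3, 13/2)

k = 6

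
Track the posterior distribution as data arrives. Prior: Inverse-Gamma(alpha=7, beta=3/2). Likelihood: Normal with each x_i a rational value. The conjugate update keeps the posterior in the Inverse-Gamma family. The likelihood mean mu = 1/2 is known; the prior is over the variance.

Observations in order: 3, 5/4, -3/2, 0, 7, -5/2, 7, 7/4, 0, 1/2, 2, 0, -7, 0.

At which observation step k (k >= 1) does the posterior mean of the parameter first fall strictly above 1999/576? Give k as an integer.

obs 1: x=3 → posterior Inverse-Gamma(15/2, 37/8)
obs 2: x=5/4 → posterior Inverse-Gamma(8, 157/32)
obs 3: x=-3/2 → posterior Inverse-Gamma(17/2, 221/32)
obs 4: x=0 → posterior Inverse-Gamma(9, 225/32)
obs 5: x=7 → posterior Inverse-Gamma(19/2, 901/32)
obs 6: x=-5/2 → posterior Inverse-Gamma(10, 1045/32)
obs 7: x=7 → posterior Inverse-Gamma(21/2, 1721/32)
obs 8: x=7/4 → posterior Inverse-Gamma(11, 873/16)
obs 9: x=0 → posterior Inverse-Gamma(23/2, 875/16)
obs 10: x=1/2 → posterior Inverse-Gamma(12, 875/16)
obs 11: x=2 → posterior Inverse-Gamma(25/2, 893/16)
obs 12: x=0 → posterior Inverse-Gamma(13, 895/16)
obs 13: x=-7 → posterior Inverse-Gamma(27/2, 1345/16)
obs 14: x=0 → posterior Inverse-Gamma(14, 1347/16)

k = 6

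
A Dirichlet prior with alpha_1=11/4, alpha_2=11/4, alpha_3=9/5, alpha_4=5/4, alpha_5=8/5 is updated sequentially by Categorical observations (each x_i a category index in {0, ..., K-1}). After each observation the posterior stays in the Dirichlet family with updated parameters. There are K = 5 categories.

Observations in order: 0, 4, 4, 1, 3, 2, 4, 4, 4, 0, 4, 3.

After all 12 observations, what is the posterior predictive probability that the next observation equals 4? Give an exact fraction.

152/443

obs 1: x=0 → posterior Dirichlet(15/4, 11/4, 9/5, 5/4, 8/5)
obs 2: x=4 → posterior Dirichlet(15/4, 11/4, 9/5, 5/4, 13/5)
obs 3: x=4 → posterior Dirichlet(15/4, 11/4, 9/5, 5/4, 18/5)
obs 4: x=1 → posterior Dirichlet(15/4, 15/4, 9/5, 5/4, 18/5)
obs 5: x=3 → posterior Dirichlet(15/4, 15/4, 9/5, 9/4, 18/5)
obs 6: x=2 → posterior Dirichlet(15/4, 15/4, 14/5, 9/4, 18/5)
obs 7: x=4 → posterior Dirichlet(15/4, 15/4, 14/5, 9/4, 23/5)
obs 8: x=4 → posterior Dirichlet(15/4, 15/4, 14/5, 9/4, 28/5)
obs 9: x=4 → posterior Dirichlet(15/4, 15/4, 14/5, 9/4, 33/5)
obs 10: x=0 → posterior Dirichlet(19/4, 15/4, 14/5, 9/4, 33/5)
obs 11: x=4 → posterior Dirichlet(19/4, 15/4, 14/5, 9/4, 38/5)
obs 12: x=3 → posterior Dirichlet(19/4, 15/4, 14/5, 13/4, 38/5)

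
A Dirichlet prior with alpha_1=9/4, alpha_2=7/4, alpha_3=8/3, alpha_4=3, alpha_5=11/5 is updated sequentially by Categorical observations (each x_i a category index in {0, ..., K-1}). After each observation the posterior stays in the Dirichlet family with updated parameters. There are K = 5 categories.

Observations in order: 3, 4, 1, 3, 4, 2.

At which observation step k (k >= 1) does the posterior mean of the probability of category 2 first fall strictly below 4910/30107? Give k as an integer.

k = 5

obs 1: x=3 → posterior Dirichlet(9/4, 7/4, 8/3, 4, 11/5)
obs 2: x=4 → posterior Dirichlet(9/4, 7/4, 8/3, 4, 16/5)
obs 3: x=1 → posterior Dirichlet(9/4, 11/4, 8/3, 4, 16/5)
obs 4: x=3 → posterior Dirichlet(9/4, 11/4, 8/3, 5, 16/5)
obs 5: x=4 → posterior Dirichlet(9/4, 11/4, 8/3, 5, 21/5)
obs 6: x=2 → posterior Dirichlet(9/4, 11/4, 11/3, 5, 21/5)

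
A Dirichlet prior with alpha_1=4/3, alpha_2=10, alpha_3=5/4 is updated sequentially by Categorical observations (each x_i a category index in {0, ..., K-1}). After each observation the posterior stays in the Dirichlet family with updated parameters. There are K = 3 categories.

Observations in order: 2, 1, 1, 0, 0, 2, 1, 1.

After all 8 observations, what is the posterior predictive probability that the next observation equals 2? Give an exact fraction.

obs 1: x=2 → posterior Dirichlet(4/3, 10, 9/4)
obs 2: x=1 → posterior Dirichlet(4/3, 11, 9/4)
obs 3: x=1 → posterior Dirichlet(4/3, 12, 9/4)
obs 4: x=0 → posterior Dirichlet(7/3, 12, 9/4)
obs 5: x=0 → posterior Dirichlet(10/3, 12, 9/4)
obs 6: x=2 → posterior Dirichlet(10/3, 12, 13/4)
obs 7: x=1 → posterior Dirichlet(10/3, 13, 13/4)
obs 8: x=1 → posterior Dirichlet(10/3, 14, 13/4)

3/19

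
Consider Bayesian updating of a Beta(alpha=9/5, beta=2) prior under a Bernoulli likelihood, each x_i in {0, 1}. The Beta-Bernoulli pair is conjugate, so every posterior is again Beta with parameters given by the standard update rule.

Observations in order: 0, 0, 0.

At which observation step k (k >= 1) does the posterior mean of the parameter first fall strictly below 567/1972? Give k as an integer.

k = 3

obs 1: x=0 → posterior Beta(9/5, 3)
obs 2: x=0 → posterior Beta(9/5, 4)
obs 3: x=0 → posterior Beta(9/5, 5)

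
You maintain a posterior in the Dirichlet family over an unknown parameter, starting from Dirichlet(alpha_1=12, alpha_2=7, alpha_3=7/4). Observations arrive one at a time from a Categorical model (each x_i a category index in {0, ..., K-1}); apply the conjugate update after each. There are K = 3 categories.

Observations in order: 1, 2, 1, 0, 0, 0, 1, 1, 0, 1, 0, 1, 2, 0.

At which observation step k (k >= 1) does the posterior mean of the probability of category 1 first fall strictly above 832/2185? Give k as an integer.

k = 8

obs 1: x=1 → posterior Dirichlet(12, 8, 7/4)
obs 2: x=2 → posterior Dirichlet(12, 8, 11/4)
obs 3: x=1 → posterior Dirichlet(12, 9, 11/4)
obs 4: x=0 → posterior Dirichlet(13, 9, 11/4)
obs 5: x=0 → posterior Dirichlet(14, 9, 11/4)
obs 6: x=0 → posterior Dirichlet(15, 9, 11/4)
obs 7: x=1 → posterior Dirichlet(15, 10, 11/4)
obs 8: x=1 → posterior Dirichlet(15, 11, 11/4)
obs 9: x=0 → posterior Dirichlet(16, 11, 11/4)
obs 10: x=1 → posterior Dirichlet(16, 12, 11/4)
obs 11: x=0 → posterior Dirichlet(17, 12, 11/4)
obs 12: x=1 → posterior Dirichlet(17, 13, 11/4)
obs 13: x=2 → posterior Dirichlet(17, 13, 15/4)
obs 14: x=0 → posterior Dirichlet(18, 13, 15/4)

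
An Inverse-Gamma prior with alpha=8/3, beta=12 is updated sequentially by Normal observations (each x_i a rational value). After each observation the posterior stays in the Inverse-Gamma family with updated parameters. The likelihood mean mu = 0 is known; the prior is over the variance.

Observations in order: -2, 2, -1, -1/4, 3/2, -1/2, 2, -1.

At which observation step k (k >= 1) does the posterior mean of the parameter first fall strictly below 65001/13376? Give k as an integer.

obs 1: x=-2 → posterior Inverse-Gamma(19/6, 14)
obs 2: x=2 → posterior Inverse-Gamma(11/3, 16)
obs 3: x=-1 → posterior Inverse-Gamma(25/6, 33/2)
obs 4: x=-1/4 → posterior Inverse-Gamma(14/3, 529/32)
obs 5: x=3/2 → posterior Inverse-Gamma(31/6, 565/32)
obs 6: x=-1/2 → posterior Inverse-Gamma(17/3, 569/32)
obs 7: x=2 → posterior Inverse-Gamma(37/6, 633/32)
obs 8: x=-1 → posterior Inverse-Gamma(20/3, 649/32)

k = 4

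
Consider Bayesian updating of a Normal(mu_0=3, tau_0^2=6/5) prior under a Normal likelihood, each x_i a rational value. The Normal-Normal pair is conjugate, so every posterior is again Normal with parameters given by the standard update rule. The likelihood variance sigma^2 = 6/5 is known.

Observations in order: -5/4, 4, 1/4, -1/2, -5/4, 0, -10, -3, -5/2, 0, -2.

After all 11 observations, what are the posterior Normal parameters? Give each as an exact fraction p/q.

obs 1: x=-5/4 → posterior Normal(7/8, 3/5)
obs 2: x=4 → posterior Normal(23/12, 2/5)
obs 3: x=1/4 → posterior Normal(3/2, 3/10)
obs 4: x=-1/2 → posterior Normal(11/10, 6/25)
obs 5: x=-5/4 → posterior Normal(17/24, 1/5)
obs 6: x=0 → posterior Normal(17/28, 6/35)
obs 7: x=-10 → posterior Normal(-23/32, 3/20)
obs 8: x=-3 → posterior Normal(-35/36, 2/15)
obs 9: x=-5/2 → posterior Normal(-9/8, 3/25)
obs 10: x=0 → posterior Normal(-45/44, 6/55)
obs 11: x=-2 → posterior Normal(-53/48, 1/10)

mu_0=-53/48, tau_0^2=1/10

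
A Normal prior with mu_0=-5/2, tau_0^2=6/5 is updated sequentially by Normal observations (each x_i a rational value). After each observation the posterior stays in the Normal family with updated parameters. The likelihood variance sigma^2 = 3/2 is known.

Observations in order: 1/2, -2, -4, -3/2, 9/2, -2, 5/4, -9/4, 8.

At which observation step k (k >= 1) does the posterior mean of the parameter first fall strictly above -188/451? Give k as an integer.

obs 1: x=1/2 → posterior Normal(-7/6, 2/3)
obs 2: x=-2 → posterior Normal(-37/26, 6/13)
obs 3: x=-4 → posterior Normal(-69/34, 6/17)
obs 4: x=-3/2 → posterior Normal(-27/14, 2/7)
obs 5: x=9/2 → posterior Normal(-9/10, 6/25)
obs 6: x=-2 → posterior Normal(-61/58, 6/29)
obs 7: x=5/4 → posterior Normal(-17/22, 2/11)
obs 8: x=-9/4 → posterior Normal(-69/74, 6/37)
obs 9: x=8 → posterior Normal(-5/82, 6/41)

k = 9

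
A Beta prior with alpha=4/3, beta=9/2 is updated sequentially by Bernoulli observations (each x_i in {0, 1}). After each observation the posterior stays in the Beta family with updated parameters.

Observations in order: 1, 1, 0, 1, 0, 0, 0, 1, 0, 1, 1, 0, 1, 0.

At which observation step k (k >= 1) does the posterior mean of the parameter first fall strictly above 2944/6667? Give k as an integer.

obs 1: x=1 → posterior Beta(7/3, 9/2)
obs 2: x=1 → posterior Beta(10/3, 9/2)
obs 3: x=0 → posterior Beta(10/3, 11/2)
obs 4: x=1 → posterior Beta(13/3, 11/2)
obs 5: x=0 → posterior Beta(13/3, 13/2)
obs 6: x=0 → posterior Beta(13/3, 15/2)
obs 7: x=0 → posterior Beta(13/3, 17/2)
obs 8: x=1 → posterior Beta(16/3, 17/2)
obs 9: x=0 → posterior Beta(16/3, 19/2)
obs 10: x=1 → posterior Beta(19/3, 19/2)
obs 11: x=1 → posterior Beta(22/3, 19/2)
obs 12: x=0 → posterior Beta(22/3, 21/2)
obs 13: x=1 → posterior Beta(25/3, 21/2)
obs 14: x=0 → posterior Beta(25/3, 23/2)

k = 13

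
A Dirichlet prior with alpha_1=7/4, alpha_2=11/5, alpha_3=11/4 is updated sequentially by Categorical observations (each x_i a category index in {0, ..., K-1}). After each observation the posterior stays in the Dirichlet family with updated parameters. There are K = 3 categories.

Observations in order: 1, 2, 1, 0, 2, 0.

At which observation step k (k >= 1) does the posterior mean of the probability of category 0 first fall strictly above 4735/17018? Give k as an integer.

k = 6

obs 1: x=1 → posterior Dirichlet(7/4, 16/5, 11/4)
obs 2: x=2 → posterior Dirichlet(7/4, 16/5, 15/4)
obs 3: x=1 → posterior Dirichlet(7/4, 21/5, 15/4)
obs 4: x=0 → posterior Dirichlet(11/4, 21/5, 15/4)
obs 5: x=2 → posterior Dirichlet(11/4, 21/5, 19/4)
obs 6: x=0 → posterior Dirichlet(15/4, 21/5, 19/4)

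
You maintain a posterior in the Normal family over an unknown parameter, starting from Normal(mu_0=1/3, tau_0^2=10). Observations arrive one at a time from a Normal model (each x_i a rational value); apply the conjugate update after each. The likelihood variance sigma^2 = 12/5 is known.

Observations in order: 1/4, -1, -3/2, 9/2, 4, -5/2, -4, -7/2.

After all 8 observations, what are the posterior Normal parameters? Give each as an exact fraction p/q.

obs 1: x=1/4 → posterior Normal(33/124, 60/31)
obs 2: x=-1 → posterior Normal(-67/224, 15/14)
obs 3: x=-3/2 → posterior Normal(-217/324, 20/27)
obs 4: x=9/2 → posterior Normal(233/424, 30/53)
obs 5: x=4 → posterior Normal(633/524, 60/131)
obs 6: x=-5/2 → posterior Normal(383/624, 5/13)
obs 7: x=-4 → posterior Normal(-17/724, 60/181)
obs 8: x=-7/2 → posterior Normal(-367/824, 30/103)

mu_0=-367/824, tau_0^2=30/103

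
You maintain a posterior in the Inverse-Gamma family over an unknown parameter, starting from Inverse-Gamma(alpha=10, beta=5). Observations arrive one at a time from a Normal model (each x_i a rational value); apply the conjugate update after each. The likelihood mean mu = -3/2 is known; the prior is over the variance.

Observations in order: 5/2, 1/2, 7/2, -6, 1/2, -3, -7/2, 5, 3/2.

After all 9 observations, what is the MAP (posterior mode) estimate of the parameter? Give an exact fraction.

547/124

obs 1: x=5/2 → posterior Inverse-Gamma(21/2, 13)
obs 2: x=1/2 → posterior Inverse-Gamma(11, 15)
obs 3: x=7/2 → posterior Inverse-Gamma(23/2, 55/2)
obs 4: x=-6 → posterior Inverse-Gamma(12, 301/8)
obs 5: x=1/2 → posterior Inverse-Gamma(25/2, 317/8)
obs 6: x=-3 → posterior Inverse-Gamma(13, 163/4)
obs 7: x=-7/2 → posterior Inverse-Gamma(27/2, 171/4)
obs 8: x=5 → posterior Inverse-Gamma(14, 511/8)
obs 9: x=3/2 → posterior Inverse-Gamma(29/2, 547/8)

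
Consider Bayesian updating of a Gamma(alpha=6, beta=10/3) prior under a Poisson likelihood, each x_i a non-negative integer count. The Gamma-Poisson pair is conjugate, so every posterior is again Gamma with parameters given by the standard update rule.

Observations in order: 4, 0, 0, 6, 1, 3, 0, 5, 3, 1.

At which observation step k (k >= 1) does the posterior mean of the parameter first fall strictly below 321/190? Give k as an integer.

obs 1: x=4 → posterior Gamma(10, 13/3)
obs 2: x=0 → posterior Gamma(10, 16/3)
obs 3: x=0 → posterior Gamma(10, 19/3)
obs 4: x=6 → posterior Gamma(16, 22/3)
obs 5: x=1 → posterior Gamma(17, 25/3)
obs 6: x=3 → posterior Gamma(20, 28/3)
obs 7: x=0 → posterior Gamma(20, 31/3)
obs 8: x=5 → posterior Gamma(25, 34/3)
obs 9: x=3 → posterior Gamma(28, 37/3)
obs 10: x=1 → posterior Gamma(29, 40/3)

k = 3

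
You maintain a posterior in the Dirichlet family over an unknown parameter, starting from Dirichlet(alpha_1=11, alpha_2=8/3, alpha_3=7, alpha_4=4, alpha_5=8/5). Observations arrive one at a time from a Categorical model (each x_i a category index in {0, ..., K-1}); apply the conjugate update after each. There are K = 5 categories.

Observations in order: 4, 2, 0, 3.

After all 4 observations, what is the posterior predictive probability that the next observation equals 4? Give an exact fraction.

39/454

obs 1: x=4 → posterior Dirichlet(11, 8/3, 7, 4, 13/5)
obs 2: x=2 → posterior Dirichlet(11, 8/3, 8, 4, 13/5)
obs 3: x=0 → posterior Dirichlet(12, 8/3, 8, 4, 13/5)
obs 4: x=3 → posterior Dirichlet(12, 8/3, 8, 5, 13/5)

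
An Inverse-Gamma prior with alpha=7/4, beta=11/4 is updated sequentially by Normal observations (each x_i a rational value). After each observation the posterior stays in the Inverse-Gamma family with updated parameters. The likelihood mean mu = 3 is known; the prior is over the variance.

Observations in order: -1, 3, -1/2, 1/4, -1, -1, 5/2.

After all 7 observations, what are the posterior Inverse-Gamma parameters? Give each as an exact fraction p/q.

obs 1: x=-1 → posterior Inverse-Gamma(9/4, 43/4)
obs 2: x=3 → posterior Inverse-Gamma(11/4, 43/4)
obs 3: x=-1/2 → posterior Inverse-Gamma(13/4, 135/8)
obs 4: x=1/4 → posterior Inverse-Gamma(15/4, 661/32)
obs 5: x=-1 → posterior Inverse-Gamma(17/4, 917/32)
obs 6: x=-1 → posterior Inverse-Gamma(19/4, 1173/32)
obs 7: x=5/2 → posterior Inverse-Gamma(21/4, 1177/32)

alpha=21/4, beta=1177/32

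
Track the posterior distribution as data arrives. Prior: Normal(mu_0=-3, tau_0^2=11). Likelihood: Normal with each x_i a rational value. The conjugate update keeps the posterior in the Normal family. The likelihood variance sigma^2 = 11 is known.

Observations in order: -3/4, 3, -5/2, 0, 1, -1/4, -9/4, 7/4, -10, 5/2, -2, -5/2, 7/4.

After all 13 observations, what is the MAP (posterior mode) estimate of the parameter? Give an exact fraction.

-53/56

obs 1: x=-3/4 → posterior Normal(-15/8, 11/2)
obs 2: x=3 → posterior Normal(-1/4, 11/3)
obs 3: x=-5/2 → posterior Normal(-13/16, 11/4)
obs 4: x=0 → posterior Normal(-13/20, 11/5)
obs 5: x=1 → posterior Normal(-3/8, 11/6)
obs 6: x=-1/4 → posterior Normal(-5/14, 11/7)
obs 7: x=-9/4 → posterior Normal(-19/32, 11/8)
obs 8: x=7/4 → posterior Normal(-1/3, 11/9)
obs 9: x=-10 → posterior Normal(-13/10, 11/10)
obs 10: x=5/2 → posterior Normal(-21/22, 1)
obs 11: x=-2 → posterior Normal(-25/24, 11/12)
obs 12: x=-5/2 → posterior Normal(-15/13, 11/13)
obs 13: x=7/4 → posterior Normal(-53/56, 11/14)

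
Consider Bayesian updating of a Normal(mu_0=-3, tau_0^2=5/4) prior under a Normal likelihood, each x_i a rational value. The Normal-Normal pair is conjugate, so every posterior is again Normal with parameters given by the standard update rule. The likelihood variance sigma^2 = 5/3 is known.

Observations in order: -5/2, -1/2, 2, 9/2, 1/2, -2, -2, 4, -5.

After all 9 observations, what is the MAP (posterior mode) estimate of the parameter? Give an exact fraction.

-15/31

obs 1: x=-5/2 → posterior Normal(-39/14, 5/7)
obs 2: x=-1/2 → posterior Normal(-21/10, 1/2)
obs 3: x=2 → posterior Normal(-15/13, 5/13)
obs 4: x=9/2 → posterior Normal(-3/32, 5/16)
obs 5: x=1/2 → posterior Normal(0, 5/19)
obs 6: x=-2 → posterior Normal(-3/11, 5/22)
obs 7: x=-2 → posterior Normal(-12/25, 1/5)
obs 8: x=4 → posterior Normal(0, 5/28)
obs 9: x=-5 → posterior Normal(-15/31, 5/31)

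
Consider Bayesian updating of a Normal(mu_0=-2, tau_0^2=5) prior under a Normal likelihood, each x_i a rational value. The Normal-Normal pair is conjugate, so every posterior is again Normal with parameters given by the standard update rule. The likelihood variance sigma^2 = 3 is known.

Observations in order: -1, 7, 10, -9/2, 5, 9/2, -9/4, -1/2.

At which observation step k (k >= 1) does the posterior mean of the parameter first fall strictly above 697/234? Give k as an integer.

k = 3

obs 1: x=-1 → posterior Normal(-11/8, 15/8)
obs 2: x=7 → posterior Normal(24/13, 15/13)
obs 3: x=10 → posterior Normal(37/9, 5/6)
obs 4: x=-9/2 → posterior Normal(103/46, 15/23)
obs 5: x=5 → posterior Normal(153/56, 15/28)
obs 6: x=9/2 → posterior Normal(3, 5/11)
obs 7: x=-9/4 → posterior Normal(351/152, 15/38)
obs 8: x=-1/2 → posterior Normal(341/172, 15/43)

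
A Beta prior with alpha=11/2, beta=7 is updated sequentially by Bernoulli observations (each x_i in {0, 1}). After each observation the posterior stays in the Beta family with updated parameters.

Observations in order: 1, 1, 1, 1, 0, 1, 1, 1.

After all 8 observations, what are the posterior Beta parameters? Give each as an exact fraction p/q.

obs 1: x=1 → posterior Beta(13/2, 7)
obs 2: x=1 → posterior Beta(15/2, 7)
obs 3: x=1 → posterior Beta(17/2, 7)
obs 4: x=1 → posterior Beta(19/2, 7)
obs 5: x=0 → posterior Beta(19/2, 8)
obs 6: x=1 → posterior Beta(21/2, 8)
obs 7: x=1 → posterior Beta(23/2, 8)
obs 8: x=1 → posterior Beta(25/2, 8)

alpha=25/2, beta=8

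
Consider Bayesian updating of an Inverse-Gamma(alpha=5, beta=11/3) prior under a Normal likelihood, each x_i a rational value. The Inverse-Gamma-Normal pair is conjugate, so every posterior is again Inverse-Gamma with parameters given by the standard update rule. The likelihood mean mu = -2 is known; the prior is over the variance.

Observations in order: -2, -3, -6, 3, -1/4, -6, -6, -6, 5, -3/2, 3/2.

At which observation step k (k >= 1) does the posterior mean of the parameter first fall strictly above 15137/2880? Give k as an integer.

obs 1: x=-2 → posterior Inverse-Gamma(11/2, 11/3)
obs 2: x=-3 → posterior Inverse-Gamma(6, 25/6)
obs 3: x=-6 → posterior Inverse-Gamma(13/2, 73/6)
obs 4: x=3 → posterior Inverse-Gamma(7, 74/3)
obs 5: x=-1/4 → posterior Inverse-Gamma(15/2, 2515/96)
obs 6: x=-6 → posterior Inverse-Gamma(8, 3283/96)
obs 7: x=-6 → posterior Inverse-Gamma(17/2, 4051/96)
obs 8: x=-6 → posterior Inverse-Gamma(9, 4819/96)
obs 9: x=5 → posterior Inverse-Gamma(19/2, 7171/96)
obs 10: x=-3/2 → posterior Inverse-Gamma(10, 7183/96)
obs 11: x=3/2 → posterior Inverse-Gamma(21/2, 7771/96)

k = 7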